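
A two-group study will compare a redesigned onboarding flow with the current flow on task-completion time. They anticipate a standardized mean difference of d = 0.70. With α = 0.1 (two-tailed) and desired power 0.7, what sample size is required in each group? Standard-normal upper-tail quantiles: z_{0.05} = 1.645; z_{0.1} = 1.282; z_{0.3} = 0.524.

n = 20 per group

For two independent groups with equal n: n = 2·((z_{α/2} + z_β) / d)².
z_{α/2} + z_β = 1.645 + 0.524 = 2.169.
n = 2 × (2.169 / 0.70)² = 2 × 3.099² = 2 × 9.60 = 19.2.
Round up to the next whole participant.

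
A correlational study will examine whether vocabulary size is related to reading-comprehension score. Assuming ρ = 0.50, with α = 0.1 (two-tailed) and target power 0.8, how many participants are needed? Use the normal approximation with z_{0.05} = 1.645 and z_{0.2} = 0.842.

Fisher's z: C = ½·ln((1+r)/(1−r)) = ½·ln(3.0000) = 0.5493.
n = ((z_{α/2} + z_β)/C)² + 3.
(1.645 + 0.842) / 0.5493 = 2.487 / 0.5493 = 4.528.
n = 4.528² + 3 = 20.50 + 3 = 23.5.
Round up.

n = 24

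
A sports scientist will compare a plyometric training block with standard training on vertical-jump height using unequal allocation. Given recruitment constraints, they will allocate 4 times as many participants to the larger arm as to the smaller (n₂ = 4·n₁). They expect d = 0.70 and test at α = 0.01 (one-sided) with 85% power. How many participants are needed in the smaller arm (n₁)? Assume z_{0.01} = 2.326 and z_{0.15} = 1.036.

n₁ = 29

With allocation ratio k = n₂/n₁ = 4, Var(x̄₁−x̄₂) = σ²(1/n₁ + 1/(k·n₁)) = σ²·(k+1)/(k·n₁).
So n₁ = (1 + 1/k)·((z_{α} + z_β)/d)² = 1.250 × (3.362/0.70)².
n₁ = 1.250 × 23.07 = 28.8.
Round up: n₁ = 29, giving n₂ = 4 × 29 = 116.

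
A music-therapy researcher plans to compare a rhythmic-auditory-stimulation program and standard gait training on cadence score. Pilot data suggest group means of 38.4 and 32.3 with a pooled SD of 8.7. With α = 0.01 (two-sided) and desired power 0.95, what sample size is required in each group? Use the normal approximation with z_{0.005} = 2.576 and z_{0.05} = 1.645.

Cohen's d = |M₁ − M₂| / SD_pooled = |38.4 − 32.3| / 8.7 = 6.1 / 8.7 = 0.701.
For two independent groups with equal n: n = 2·((z_{α/2} + z_β) / d)².
z_{α/2} + z_β = 2.576 + 1.645 = 4.221.
n = 2 × (4.221 / 0.701)² = 2 × 6.021² = 2 × 36.26 = 72.5.
Round up to the next whole participant.

n = 73 per group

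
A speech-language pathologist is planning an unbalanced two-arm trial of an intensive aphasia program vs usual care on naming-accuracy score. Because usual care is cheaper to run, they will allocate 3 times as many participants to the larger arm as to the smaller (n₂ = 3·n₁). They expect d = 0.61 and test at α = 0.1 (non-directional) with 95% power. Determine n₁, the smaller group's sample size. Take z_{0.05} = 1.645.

n₁ = 39

With allocation ratio k = n₂/n₁ = 3, Var(x̄₁−x̄₂) = σ²(1/n₁ + 1/(k·n₁)) = σ²·(k+1)/(k·n₁).
So n₁ = (1 + 1/k)·((z_{α/2} + z_β)/d)² = 1.333 × (3.290/0.61)².
n₁ = 1.333 × 29.09 = 38.8.
Round up: n₁ = 39, giving n₂ = 3 × 39 = 117.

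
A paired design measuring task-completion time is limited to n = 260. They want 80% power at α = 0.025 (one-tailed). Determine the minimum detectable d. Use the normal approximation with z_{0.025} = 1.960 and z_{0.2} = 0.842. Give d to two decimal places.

For a single sample (or paired design) of n = 260: d_min = (z_{α} + z_β)/√n.
z-sum = 1.960 + 0.842 = 2.802.
d_min = 2.802 / √260 = 2.802 / 16.125 = 0.174.

d_min ≈ 0.17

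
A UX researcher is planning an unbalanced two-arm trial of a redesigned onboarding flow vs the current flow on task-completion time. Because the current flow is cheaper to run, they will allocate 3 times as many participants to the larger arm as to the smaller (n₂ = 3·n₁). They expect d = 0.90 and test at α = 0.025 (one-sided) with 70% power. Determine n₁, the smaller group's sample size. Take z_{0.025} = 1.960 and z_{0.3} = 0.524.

With allocation ratio k = n₂/n₁ = 3, Var(x̄₁−x̄₂) = σ²(1/n₁ + 1/(k·n₁)) = σ²·(k+1)/(k·n₁).
So n₁ = (1 + 1/k)·((z_{α} + z_β)/d)² = 1.333 × (2.484/0.90)².
n₁ = 1.333 × 7.62 = 10.2.
Round up: n₁ = 11, giving n₂ = 3 × 11 = 33.

n₁ = 11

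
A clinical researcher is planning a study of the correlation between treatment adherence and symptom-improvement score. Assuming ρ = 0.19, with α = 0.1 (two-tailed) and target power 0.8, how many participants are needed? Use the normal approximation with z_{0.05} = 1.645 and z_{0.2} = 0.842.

n = 171

Fisher's z: C = ½·ln((1+r)/(1−r)) = ½·ln(1.4691) = 0.1923.
n = ((z_{α/2} + z_β)/C)² + 3.
(1.645 + 0.842) / 0.1923 = 2.487 / 0.1923 = 12.933.
n = 12.933² + 3 = 167.26 + 3 = 170.3.
Round up.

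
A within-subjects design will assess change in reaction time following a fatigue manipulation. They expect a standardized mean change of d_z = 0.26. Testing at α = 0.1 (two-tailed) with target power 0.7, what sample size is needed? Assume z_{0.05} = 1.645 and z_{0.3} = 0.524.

For a paired (one-sample on differences) test: n = ((z_{α/2} + z_β) / d)².
z_{α/2} + z_β = 1.645 + 0.524 = 2.169.
n = (2.169 / 0.26)² = 8.342² = 69.59.
Round up.

n = 70 pairs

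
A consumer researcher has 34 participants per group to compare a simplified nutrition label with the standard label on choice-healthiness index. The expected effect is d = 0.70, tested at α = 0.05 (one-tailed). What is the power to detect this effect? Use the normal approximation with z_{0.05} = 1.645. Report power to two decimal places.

power ≈ 0.89

For two equal groups, power = Φ(d·√(n/2) − z_{α}).
d·√(n/2) = 0.70 × √(34/2) = 0.70 × 4.123 = 2.886.
z_β = 2.886 − 1.645 = 1.241.
Power = Φ(1.241) = 0.893.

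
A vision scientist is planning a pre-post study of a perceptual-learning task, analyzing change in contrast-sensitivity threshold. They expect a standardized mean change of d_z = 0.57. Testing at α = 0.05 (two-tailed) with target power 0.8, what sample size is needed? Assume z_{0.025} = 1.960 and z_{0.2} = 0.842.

n = 25 pairs

For a paired (one-sample on differences) test: n = ((z_{α/2} + z_β) / d)².
z_{α/2} + z_β = 1.960 + 0.842 = 2.802.
n = (2.802 / 0.57)² = 4.916² = 24.16.
Round up.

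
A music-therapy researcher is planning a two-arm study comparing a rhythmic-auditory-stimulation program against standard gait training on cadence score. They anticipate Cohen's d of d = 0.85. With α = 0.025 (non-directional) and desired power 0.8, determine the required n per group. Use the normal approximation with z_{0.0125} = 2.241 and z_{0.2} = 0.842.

n = 27 per group

For two independent groups with equal n: n = 2·((z_{α/2} + z_β) / d)².
z_{α/2} + z_β = 2.241 + 0.842 = 3.083.
n = 2 × (3.083 / 0.85)² = 2 × 3.627² = 2 × 13.16 = 26.3.
Round up to the next whole participant.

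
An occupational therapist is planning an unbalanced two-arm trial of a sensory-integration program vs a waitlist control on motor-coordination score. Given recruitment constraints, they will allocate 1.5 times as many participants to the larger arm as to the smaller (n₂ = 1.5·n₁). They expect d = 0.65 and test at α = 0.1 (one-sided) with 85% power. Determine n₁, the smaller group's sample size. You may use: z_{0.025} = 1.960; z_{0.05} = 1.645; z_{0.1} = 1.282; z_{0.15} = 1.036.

n₁ = 22

With allocation ratio k = n₂/n₁ = 1.5, Var(x̄₁−x̄₂) = σ²(1/n₁ + 1/(k·n₁)) = σ²·(k+1)/(k·n₁).
So n₁ = (1 + 1/k)·((z_{α} + z_β)/d)² = 1.667 × (2.318/0.65)².
n₁ = 1.667 × 12.72 = 21.2.
Round up: n₁ = 22, giving n₂ = 1.5 × 22 = 33.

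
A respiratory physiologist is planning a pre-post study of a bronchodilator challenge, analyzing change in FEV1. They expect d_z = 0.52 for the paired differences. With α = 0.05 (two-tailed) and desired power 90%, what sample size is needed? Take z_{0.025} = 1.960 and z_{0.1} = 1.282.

For a paired (one-sample on differences) test: n = ((z_{α/2} + z_β) / d)².
z_{α/2} + z_β = 1.960 + 1.282 = 3.242.
n = (3.242 / 0.52)² = 6.235² = 38.87.
Round up.

n = 39 pairs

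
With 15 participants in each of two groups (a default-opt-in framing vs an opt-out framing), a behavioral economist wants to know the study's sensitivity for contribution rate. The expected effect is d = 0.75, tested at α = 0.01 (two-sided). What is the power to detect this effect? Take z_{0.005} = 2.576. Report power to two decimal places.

power ≈ 0.30

For two equal groups, power = Φ(d·√(n/2) − z_{α/2}).
d·√(n/2) = 0.75 × √(15/2) = 0.75 × 2.739 = 2.054.
z_β = 2.054 − 2.576 = -0.522.
Power = Φ(-0.522) = 0.301.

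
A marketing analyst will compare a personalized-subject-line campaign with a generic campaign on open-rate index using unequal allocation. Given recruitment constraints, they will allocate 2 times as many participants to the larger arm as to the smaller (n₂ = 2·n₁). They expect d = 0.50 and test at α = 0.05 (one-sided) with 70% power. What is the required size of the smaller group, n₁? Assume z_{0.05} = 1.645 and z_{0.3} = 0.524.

With allocation ratio k = n₂/n₁ = 2, Var(x̄₁−x̄₂) = σ²(1/n₁ + 1/(k·n₁)) = σ²·(k+1)/(k·n₁).
So n₁ = (1 + 1/k)·((z_{α} + z_β)/d)² = 1.500 × (2.169/0.50)².
n₁ = 1.500 × 18.82 = 28.2.
Round up: n₁ = 29, giving n₂ = 2 × 29 = 58.

n₁ = 29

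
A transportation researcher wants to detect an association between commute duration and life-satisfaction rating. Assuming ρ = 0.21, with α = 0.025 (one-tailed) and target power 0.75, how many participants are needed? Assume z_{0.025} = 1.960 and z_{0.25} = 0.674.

n = 156

Fisher's z: C = ½·ln((1+r)/(1−r)) = ½·ln(1.5316) = 0.2132.
n = ((z_{α} + z_β)/C)² + 3.
(1.960 + 0.674) / 0.2132 = 2.634 / 0.2132 = 12.355.
n = 12.355² + 3 = 152.64 + 3 = 155.6.
Round up.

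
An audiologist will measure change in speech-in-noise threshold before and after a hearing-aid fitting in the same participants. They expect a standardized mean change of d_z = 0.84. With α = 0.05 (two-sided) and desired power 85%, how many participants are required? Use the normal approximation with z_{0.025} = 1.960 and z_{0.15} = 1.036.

n = 13 pairs

For a paired (one-sample on differences) test: n = ((z_{α/2} + z_β) / d)².
z_{α/2} + z_β = 1.960 + 1.036 = 2.996.
n = (2.996 / 0.84)² = 3.567² = 12.72.
Round up.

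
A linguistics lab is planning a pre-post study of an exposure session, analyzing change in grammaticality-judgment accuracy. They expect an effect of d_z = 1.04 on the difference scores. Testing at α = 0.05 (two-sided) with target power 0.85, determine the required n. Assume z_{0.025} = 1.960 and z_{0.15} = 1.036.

n = 9 pairs

For a paired (one-sample on differences) test: n = ((z_{α/2} + z_β) / d)².
z_{α/2} + z_β = 1.960 + 1.036 = 2.996.
n = (2.996 / 1.04)² = 2.881² = 8.30.
Round up.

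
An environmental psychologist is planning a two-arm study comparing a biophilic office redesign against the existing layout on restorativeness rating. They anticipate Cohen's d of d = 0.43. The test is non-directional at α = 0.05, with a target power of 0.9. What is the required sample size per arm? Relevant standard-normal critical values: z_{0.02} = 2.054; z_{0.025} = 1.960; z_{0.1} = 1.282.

For two independent groups with equal n: n = 2·((z_{α/2} + z_β) / d)².
z_{α/2} + z_β = 1.960 + 1.282 = 3.242.
n = 2 × (3.242 / 0.43)² = 2 × 7.540² = 2 × 56.84 = 113.7.
Round up to the next whole participant.

n = 114 per group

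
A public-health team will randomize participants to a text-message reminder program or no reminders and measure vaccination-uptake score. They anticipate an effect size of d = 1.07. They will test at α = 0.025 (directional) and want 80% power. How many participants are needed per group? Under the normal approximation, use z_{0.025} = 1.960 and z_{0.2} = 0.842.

For two independent groups with equal n: n = 2·((z_{α} + z_β) / d)².
z_{α} + z_β = 1.960 + 0.842 = 2.802.
n = 2 × (2.802 / 1.07)² = 2 × 2.619² = 2 × 6.86 = 13.7.
Round up to the next whole participant.

n = 14 per group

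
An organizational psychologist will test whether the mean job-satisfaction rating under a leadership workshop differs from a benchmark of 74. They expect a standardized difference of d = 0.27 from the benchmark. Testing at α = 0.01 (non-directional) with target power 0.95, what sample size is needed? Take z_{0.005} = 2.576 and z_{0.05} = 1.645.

n = 245

For a one-sample test: n = ((z_{α/2} + z_β) / d)².
z_{α/2} + z_β = 2.576 + 1.645 = 4.221.
n = (4.221 / 0.27)² = 15.633² = 244.40.
Round up.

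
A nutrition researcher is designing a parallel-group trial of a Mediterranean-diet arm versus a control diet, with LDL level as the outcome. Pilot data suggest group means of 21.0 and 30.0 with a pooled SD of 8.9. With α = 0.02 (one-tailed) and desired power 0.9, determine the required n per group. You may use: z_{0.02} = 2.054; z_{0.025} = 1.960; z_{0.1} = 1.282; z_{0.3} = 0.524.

Cohen's d = |M₁ − M₂| / SD_pooled = |21.0 − 30.0| / 8.9 = 9.0 / 8.9 = 1.011.
For two independent groups with equal n: n = 2·((z_{α} + z_β) / d)².
z_{α} + z_β = 2.054 + 1.282 = 3.336.
n = 2 × (3.336 / 1.011)² = 2 × 3.300² = 2 × 10.89 = 21.8.
Round up to the next whole participant.

n = 22 per group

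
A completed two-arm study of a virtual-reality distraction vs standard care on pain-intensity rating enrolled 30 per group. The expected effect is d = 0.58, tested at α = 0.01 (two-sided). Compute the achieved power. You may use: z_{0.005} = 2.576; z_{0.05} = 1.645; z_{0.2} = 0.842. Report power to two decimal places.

power ≈ 0.37

For two equal groups, power = Φ(d·√(n/2) − z_{α/2}).
d·√(n/2) = 0.58 × √(30/2) = 0.58 × 3.873 = 2.246.
z_β = 2.246 − 2.576 = -0.330.
Power = Φ(-0.330) = 0.371.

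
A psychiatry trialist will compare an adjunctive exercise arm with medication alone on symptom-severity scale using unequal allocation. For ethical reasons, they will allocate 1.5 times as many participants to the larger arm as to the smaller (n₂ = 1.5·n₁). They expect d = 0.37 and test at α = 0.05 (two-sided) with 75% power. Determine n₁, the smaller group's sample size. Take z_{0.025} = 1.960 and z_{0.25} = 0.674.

n₁ = 85

With allocation ratio k = n₂/n₁ = 1.5, Var(x̄₁−x̄₂) = σ²(1/n₁ + 1/(k·n₁)) = σ²·(k+1)/(k·n₁).
So n₁ = (1 + 1/k)·((z_{α/2} + z_β)/d)² = 1.667 × (2.634/0.37)².
n₁ = 1.667 × 50.68 = 84.5.
Round up: n₁ = 85, giving n₂ = ⌈1.5 × 85⌉ = ⌈127.5⌉ = 128.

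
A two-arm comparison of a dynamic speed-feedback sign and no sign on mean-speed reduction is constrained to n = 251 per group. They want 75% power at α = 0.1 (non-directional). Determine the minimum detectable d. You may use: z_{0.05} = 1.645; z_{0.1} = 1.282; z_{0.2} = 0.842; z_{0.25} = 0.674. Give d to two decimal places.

For two independent groups of n = 251 each: d_min = (z_{α/2} + z_β)·√(2/n).
z-sum = 1.645 + 0.674 = 2.319.
d_min = 2.319 × √(2/251) = 2.319 × 0.0893 = 0.207.

d_min ≈ 0.21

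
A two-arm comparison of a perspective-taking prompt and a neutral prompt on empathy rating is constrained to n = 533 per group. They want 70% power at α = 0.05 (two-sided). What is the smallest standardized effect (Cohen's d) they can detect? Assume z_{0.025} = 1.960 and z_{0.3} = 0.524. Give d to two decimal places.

For two independent groups of n = 533 each: d_min = (z_{α/2} + z_β)·√(2/n).
z-sum = 1.960 + 0.524 = 2.484.
d_min = 2.484 × √(2/533) = 2.484 × 0.0613 = 0.152.

d_min ≈ 0.15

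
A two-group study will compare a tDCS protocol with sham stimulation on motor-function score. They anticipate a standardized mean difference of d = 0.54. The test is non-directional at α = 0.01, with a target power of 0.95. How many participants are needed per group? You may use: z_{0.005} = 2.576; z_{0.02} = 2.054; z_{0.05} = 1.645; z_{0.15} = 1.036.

For two independent groups with equal n: n = 2·((z_{α/2} + z_β) / d)².
z_{α/2} + z_β = 2.576 + 1.645 = 4.221.
n = 2 × (4.221 / 0.54)² = 2 × 7.817² = 2 × 61.10 = 122.2.
Round up to the next whole participant.

n = 123 per group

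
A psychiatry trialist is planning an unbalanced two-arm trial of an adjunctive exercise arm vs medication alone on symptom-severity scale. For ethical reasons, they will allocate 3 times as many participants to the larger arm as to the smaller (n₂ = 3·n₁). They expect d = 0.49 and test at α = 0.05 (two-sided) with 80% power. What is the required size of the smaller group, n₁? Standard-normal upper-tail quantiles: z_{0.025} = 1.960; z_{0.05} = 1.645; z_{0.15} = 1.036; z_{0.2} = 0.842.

n₁ = 44

With allocation ratio k = n₂/n₁ = 3, Var(x̄₁−x̄₂) = σ²(1/n₁ + 1/(k·n₁)) = σ²·(k+1)/(k·n₁).
So n₁ = (1 + 1/k)·((z_{α/2} + z_β)/d)² = 1.333 × (2.802/0.49)².
n₁ = 1.333 × 32.70 = 43.6.
Round up: n₁ = 44, giving n₂ = 3 × 44 = 132.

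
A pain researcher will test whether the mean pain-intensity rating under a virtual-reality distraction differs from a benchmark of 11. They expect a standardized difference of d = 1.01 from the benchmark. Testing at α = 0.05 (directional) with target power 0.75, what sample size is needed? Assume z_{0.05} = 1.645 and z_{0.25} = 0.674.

n = 6

For a one-sample test: n = ((z_{α} + z_β) / d)².
z_{α} + z_β = 1.645 + 0.674 = 2.319.
n = (2.319 / 1.01)² = 2.296² = 5.27.
Round up.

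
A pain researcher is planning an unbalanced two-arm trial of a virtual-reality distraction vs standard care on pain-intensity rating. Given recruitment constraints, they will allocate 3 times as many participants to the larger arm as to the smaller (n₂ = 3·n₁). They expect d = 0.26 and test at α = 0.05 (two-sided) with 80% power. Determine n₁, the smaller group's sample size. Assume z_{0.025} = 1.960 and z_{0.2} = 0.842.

n₁ = 155

With allocation ratio k = n₂/n₁ = 3, Var(x̄₁−x̄₂) = σ²(1/n₁ + 1/(k·n₁)) = σ²·(k+1)/(k·n₁).
So n₁ = (1 + 1/k)·((z_{α/2} + z_β)/d)² = 1.333 × (2.802/0.26)².
n₁ = 1.333 × 116.14 = 154.9.
Round up: n₁ = 155, giving n₂ = 3 × 155 = 465.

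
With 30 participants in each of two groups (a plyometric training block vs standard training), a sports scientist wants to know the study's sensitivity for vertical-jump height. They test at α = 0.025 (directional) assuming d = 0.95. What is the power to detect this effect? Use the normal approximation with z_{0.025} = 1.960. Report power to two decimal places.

For two equal groups, power = Φ(d·√(n/2) − z_{α}).
d·√(n/2) = 0.95 × √(30/2) = 0.95 × 3.873 = 3.679.
z_β = 3.679 − 1.960 = 1.719.
Power = Φ(1.719) = 0.957.

power ≈ 0.96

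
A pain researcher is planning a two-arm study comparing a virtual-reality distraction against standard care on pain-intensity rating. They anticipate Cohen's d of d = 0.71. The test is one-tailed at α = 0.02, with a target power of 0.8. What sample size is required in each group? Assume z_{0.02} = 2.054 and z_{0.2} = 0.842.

n = 34 per group

For two independent groups with equal n: n = 2·((z_{α} + z_β) / d)².
z_{α} + z_β = 2.054 + 0.842 = 2.896.
n = 2 × (2.896 / 0.71)² = 2 × 4.079² = 2 × 16.64 = 33.3.
Round up to the next whole participant.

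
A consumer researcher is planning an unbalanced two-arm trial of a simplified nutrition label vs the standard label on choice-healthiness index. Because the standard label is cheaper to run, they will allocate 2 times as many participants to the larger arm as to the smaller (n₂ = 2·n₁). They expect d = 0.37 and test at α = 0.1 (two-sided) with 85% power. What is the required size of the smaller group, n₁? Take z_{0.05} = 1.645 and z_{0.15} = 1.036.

n₁ = 79

With allocation ratio k = n₂/n₁ = 2, Var(x̄₁−x̄₂) = σ²(1/n₁ + 1/(k·n₁)) = σ²·(k+1)/(k·n₁).
So n₁ = (1 + 1/k)·((z_{α/2} + z_β)/d)² = 1.500 × (2.681/0.37)².
n₁ = 1.500 × 52.50 = 78.8.
Round up: n₁ = 79, giving n₂ = 2 × 79 = 158.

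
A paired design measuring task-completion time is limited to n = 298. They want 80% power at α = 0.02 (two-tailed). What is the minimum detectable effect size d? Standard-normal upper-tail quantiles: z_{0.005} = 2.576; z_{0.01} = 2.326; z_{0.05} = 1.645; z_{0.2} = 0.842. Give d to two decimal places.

For a single sample (or paired design) of n = 298: d_min = (z_{α/2} + z_β)/√n.
z-sum = 2.326 + 0.842 = 3.168.
d_min = 3.168 / √298 = 3.168 / 17.263 = 0.184.

d_min ≈ 0.18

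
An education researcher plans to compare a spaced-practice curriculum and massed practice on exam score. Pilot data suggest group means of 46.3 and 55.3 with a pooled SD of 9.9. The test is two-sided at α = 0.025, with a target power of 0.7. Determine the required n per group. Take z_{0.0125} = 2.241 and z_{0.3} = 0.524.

n = 19 per group

Cohen's d = |M₁ − M₂| / SD_pooled = |46.3 − 55.3| / 9.9 = 9.0 / 9.9 = 0.909.
For two independent groups with equal n: n = 2·((z_{α/2} + z_β) / d)².
z_{α/2} + z_β = 2.241 + 0.524 = 2.765.
n = 2 × (2.765 / 0.909)² = 2 × 3.042² = 2 × 9.25 = 18.5.
Round up to the next whole participant.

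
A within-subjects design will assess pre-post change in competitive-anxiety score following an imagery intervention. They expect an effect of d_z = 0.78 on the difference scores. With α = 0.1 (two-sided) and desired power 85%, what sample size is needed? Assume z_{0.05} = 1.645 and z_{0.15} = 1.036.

For a paired (one-sample on differences) test: n = ((z_{α/2} + z_β) / d)².
z_{α/2} + z_β = 1.645 + 1.036 = 2.681.
n = (2.681 / 0.78)² = 3.437² = 11.81.
Round up.

n = 12 pairs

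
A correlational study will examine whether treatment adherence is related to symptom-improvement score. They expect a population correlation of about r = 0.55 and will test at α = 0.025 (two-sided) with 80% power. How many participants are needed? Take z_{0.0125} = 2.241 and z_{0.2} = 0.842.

Fisher's z: C = ½·ln((1+r)/(1−r)) = ½·ln(3.4444) = 0.6184.
n = ((z_{α/2} + z_β)/C)² + 3.
(2.241 + 0.842) / 0.6184 = 3.083 / 0.6184 = 4.985.
n = 4.985² + 3 = 24.85 + 3 = 27.9.
Round up.

n = 28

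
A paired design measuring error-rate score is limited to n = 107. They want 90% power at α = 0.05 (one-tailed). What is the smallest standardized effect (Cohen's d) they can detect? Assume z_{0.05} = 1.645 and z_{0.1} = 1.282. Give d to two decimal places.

For a single sample (or paired design) of n = 107: d_min = (z_{α} + z_β)/√n.
z-sum = 1.645 + 1.282 = 2.927.
d_min = 2.927 / √107 = 2.927 / 10.344 = 0.283.

d_min ≈ 0.28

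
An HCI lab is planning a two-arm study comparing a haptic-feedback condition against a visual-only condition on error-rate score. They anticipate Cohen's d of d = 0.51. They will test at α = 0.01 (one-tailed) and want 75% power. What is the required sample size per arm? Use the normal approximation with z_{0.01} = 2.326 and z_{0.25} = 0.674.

For two independent groups with equal n: n = 2·((z_{α} + z_β) / d)².
z_{α} + z_β = 2.326 + 0.674 = 3.000.
n = 2 × (3.000 / 0.51)² = 2 × 5.882² = 2 × 34.60 = 69.2.
Round up to the next whole participant.

n = 70 per group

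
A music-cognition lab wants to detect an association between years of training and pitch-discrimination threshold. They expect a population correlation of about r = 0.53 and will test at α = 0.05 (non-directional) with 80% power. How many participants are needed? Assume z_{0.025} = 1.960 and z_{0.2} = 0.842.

n = 26

Fisher's z: C = ½·ln((1+r)/(1−r)) = ½·ln(3.2553) = 0.5901.
n = ((z_{α/2} + z_β)/C)² + 3.
(1.960 + 0.842) / 0.5901 = 2.802 / 0.5901 = 4.748.
n = 4.748² + 3 = 22.55 + 3 = 25.5.
Round up.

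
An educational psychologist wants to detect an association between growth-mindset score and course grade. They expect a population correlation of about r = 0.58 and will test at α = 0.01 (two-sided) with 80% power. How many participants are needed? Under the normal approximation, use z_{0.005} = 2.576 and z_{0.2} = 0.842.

n = 30

Fisher's z: C = ½·ln((1+r)/(1−r)) = ½·ln(3.7619) = 0.6625.
n = ((z_{α/2} + z_β)/C)² + 3.
(2.576 + 0.842) / 0.6625 = 3.418 / 0.6625 = 5.159.
n = 5.159² + 3 = 26.62 + 3 = 29.6.
Round up.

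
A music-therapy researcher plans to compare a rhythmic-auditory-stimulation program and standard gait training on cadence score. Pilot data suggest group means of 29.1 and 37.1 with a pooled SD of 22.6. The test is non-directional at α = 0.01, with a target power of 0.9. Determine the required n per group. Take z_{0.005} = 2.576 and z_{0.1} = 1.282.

n = 238 per group

Cohen's d = |M₁ − M₂| / SD_pooled = |29.1 − 37.1| / 22.6 = 8.0 / 22.6 = 0.354.
For two independent groups with equal n: n = 2·((z_{α/2} + z_β) / d)².
z_{α/2} + z_β = 2.576 + 1.282 = 3.858.
n = 2 × (3.858 / 0.354)² = 2 × 10.898² = 2 × 118.77 = 237.5.
Round up to the next whole participant.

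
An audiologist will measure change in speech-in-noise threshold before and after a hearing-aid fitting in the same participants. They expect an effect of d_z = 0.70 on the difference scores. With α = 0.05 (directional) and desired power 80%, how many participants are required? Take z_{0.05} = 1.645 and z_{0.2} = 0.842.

For a paired (one-sample on differences) test: n = ((z_{α} + z_β) / d)².
z_{α} + z_β = 1.645 + 0.842 = 2.487.
n = (2.487 / 0.70)² = 3.553² = 12.62.
Round up.

n = 13 pairs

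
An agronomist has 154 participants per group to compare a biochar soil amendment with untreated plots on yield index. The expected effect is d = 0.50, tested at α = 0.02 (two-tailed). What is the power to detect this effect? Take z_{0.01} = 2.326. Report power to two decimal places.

power ≈ 0.98

For two equal groups, power = Φ(d·√(n/2) − z_{α/2}).
d·√(n/2) = 0.50 × √(154/2) = 0.50 × 8.775 = 4.387.
z_β = 4.387 − 2.326 = 2.061.
Power = Φ(2.061) = 0.980.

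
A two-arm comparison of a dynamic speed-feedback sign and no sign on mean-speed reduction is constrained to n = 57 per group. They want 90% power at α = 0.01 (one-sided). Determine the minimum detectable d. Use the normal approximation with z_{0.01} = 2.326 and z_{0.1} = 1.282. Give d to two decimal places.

d_min ≈ 0.68

For two independent groups of n = 57 each: d_min = (z_{α} + z_β)·√(2/n).
z-sum = 2.326 + 1.282 = 3.608.
d_min = 3.608 × √(2/57) = 3.608 × 0.1873 = 0.676.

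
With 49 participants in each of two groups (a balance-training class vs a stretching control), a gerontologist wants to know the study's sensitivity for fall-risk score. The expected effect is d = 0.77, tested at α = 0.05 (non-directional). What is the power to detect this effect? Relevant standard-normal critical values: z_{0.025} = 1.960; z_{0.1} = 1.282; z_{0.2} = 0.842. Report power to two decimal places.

For two equal groups, power = Φ(d·√(n/2) − z_{α/2}).
d·√(n/2) = 0.77 × √(49/2) = 0.77 × 4.950 = 3.811.
z_β = 3.811 − 1.960 = 1.851.
Power = Φ(1.851) = 0.968.

power ≈ 0.97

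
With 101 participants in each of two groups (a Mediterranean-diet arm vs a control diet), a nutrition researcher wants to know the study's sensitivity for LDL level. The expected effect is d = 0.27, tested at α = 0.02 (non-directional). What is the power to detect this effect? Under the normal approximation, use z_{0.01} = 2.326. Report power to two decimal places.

power ≈ 0.34

For two equal groups, power = Φ(d·√(n/2) − z_{α/2}).
d·√(n/2) = 0.27 × √(101/2) = 0.27 × 7.106 = 1.919.
z_β = 1.919 − 2.326 = -0.407.
Power = Φ(-0.407) = 0.342.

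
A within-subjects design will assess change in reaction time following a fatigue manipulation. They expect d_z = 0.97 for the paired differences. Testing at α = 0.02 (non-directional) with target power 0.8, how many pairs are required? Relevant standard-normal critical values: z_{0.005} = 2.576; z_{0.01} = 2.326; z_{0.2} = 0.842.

n = 11 pairs

For a paired (one-sample on differences) test: n = ((z_{α/2} + z_β) / d)².
z_{α/2} + z_β = 2.326 + 0.842 = 3.168.
n = (3.168 / 0.97)² = 3.266² = 10.67.
Round up.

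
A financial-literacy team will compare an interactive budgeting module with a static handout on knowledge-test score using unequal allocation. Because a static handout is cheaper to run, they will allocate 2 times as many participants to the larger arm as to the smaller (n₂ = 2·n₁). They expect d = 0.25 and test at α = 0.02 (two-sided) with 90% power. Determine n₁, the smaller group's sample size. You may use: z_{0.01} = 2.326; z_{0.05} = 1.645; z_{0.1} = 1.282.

With allocation ratio k = n₂/n₁ = 2, Var(x̄₁−x̄₂) = σ²(1/n₁ + 1/(k·n₁)) = σ²·(k+1)/(k·n₁).
So n₁ = (1 + 1/k)·((z_{α/2} + z_β)/d)² = 1.500 × (3.608/0.25)².
n₁ = 1.500 × 208.28 = 312.4.
Round up: n₁ = 313, giving n₂ = 2 × 313 = 626.

n₁ = 313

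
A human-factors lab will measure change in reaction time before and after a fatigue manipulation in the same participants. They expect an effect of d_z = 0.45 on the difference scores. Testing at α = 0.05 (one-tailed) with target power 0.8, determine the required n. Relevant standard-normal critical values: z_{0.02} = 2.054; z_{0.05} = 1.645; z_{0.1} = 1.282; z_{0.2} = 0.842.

For a paired (one-sample on differences) test: n = ((z_{α} + z_β) / d)².
z_{α} + z_β = 1.645 + 0.842 = 2.487.
n = (2.487 / 0.45)² = 5.527² = 30.54.
Round up.

n = 31 pairs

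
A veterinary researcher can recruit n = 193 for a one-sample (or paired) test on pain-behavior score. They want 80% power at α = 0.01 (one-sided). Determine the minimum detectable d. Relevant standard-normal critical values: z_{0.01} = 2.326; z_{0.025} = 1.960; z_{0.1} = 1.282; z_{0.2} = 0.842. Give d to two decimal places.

For a single sample (or paired design) of n = 193: d_min = (z_{α} + z_β)/√n.
z-sum = 2.326 + 0.842 = 3.168.
d_min = 3.168 / √193 = 3.168 / 13.892 = 0.228.

d_min ≈ 0.23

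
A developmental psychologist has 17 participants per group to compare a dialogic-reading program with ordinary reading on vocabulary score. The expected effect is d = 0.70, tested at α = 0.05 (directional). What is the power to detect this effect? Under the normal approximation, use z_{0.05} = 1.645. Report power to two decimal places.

power ≈ 0.65

For two equal groups, power = Φ(d·√(n/2) − z_{α}).
d·√(n/2) = 0.70 × √(17/2) = 0.70 × 2.915 = 2.041.
z_β = 2.041 − 1.645 = 0.396.
Power = Φ(0.396) = 0.654.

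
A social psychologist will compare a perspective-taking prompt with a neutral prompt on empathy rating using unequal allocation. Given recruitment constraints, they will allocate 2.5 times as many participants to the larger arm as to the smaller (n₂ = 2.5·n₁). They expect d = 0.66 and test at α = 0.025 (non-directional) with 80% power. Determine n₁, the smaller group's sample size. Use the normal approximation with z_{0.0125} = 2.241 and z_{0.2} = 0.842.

n₁ = 31

With allocation ratio k = n₂/n₁ = 2.5, Var(x̄₁−x̄₂) = σ²(1/n₁ + 1/(k·n₁)) = σ²·(k+1)/(k·n₁).
So n₁ = (1 + 1/k)·((z_{α/2} + z_β)/d)² = 1.400 × (3.083/0.66)².
n₁ = 1.400 × 21.82 = 30.5.
Round up: n₁ = 31, giving n₂ = ⌈2.5 × 31⌉ = ⌈77.5⌉ = 78.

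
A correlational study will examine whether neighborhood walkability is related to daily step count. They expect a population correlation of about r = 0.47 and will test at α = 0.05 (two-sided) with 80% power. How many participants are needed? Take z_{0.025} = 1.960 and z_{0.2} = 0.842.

Fisher's z: C = ½·ln((1+r)/(1−r)) = ½·ln(2.7736) = 0.5101.
n = ((z_{α/2} + z_β)/C)² + 3.
(1.960 + 0.842) / 0.5101 = 2.802 / 0.5101 = 5.493.
n = 5.493² + 3 = 30.17 + 3 = 33.2.
Round up.

n = 34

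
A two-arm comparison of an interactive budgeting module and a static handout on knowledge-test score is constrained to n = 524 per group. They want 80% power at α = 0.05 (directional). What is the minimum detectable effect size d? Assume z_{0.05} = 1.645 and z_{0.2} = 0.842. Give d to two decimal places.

d_min ≈ 0.15

For two independent groups of n = 524 each: d_min = (z_{α} + z_β)·√(2/n).
z-sum = 1.645 + 0.842 = 2.487.
d_min = 2.487 × √(2/524) = 2.487 × 0.0618 = 0.154.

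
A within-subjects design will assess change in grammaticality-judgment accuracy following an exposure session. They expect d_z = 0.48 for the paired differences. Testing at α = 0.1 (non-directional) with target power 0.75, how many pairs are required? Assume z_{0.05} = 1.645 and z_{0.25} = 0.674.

n = 24 pairs

For a paired (one-sample on differences) test: n = ((z_{α/2} + z_β) / d)².
z_{α/2} + z_β = 1.645 + 0.674 = 2.319.
n = (2.319 / 0.48)² = 4.831² = 23.34.
Round up.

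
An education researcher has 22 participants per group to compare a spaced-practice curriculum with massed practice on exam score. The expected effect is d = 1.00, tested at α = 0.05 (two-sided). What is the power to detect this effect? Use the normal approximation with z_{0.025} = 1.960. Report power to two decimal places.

For two equal groups, power = Φ(d·√(n/2) − z_{α/2}).
d·√(n/2) = 1.00 × √(22/2) = 1.00 × 3.317 = 3.317.
z_β = 3.317 − 1.960 = 1.357.
Power = Φ(1.357) = 0.913.

power ≈ 0.91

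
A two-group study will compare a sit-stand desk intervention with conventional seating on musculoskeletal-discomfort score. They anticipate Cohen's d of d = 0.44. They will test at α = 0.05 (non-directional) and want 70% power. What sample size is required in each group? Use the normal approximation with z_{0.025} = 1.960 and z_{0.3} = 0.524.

n = 64 per group

For two independent groups with equal n: n = 2·((z_{α/2} + z_β) / d)².
z_{α/2} + z_β = 1.960 + 0.524 = 2.484.
n = 2 × (2.484 / 0.44)² = 2 × 5.645² = 2 × 31.87 = 63.7.
Round up to the next whole participant.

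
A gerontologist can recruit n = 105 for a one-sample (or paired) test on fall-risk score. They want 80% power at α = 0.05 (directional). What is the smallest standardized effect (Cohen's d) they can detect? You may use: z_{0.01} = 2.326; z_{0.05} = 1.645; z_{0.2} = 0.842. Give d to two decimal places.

For a single sample (or paired design) of n = 105: d_min = (z_{α} + z_β)/√n.
z-sum = 1.645 + 0.842 = 2.487.
d_min = 2.487 / √105 = 2.487 / 10.247 = 0.243.

d_min ≈ 0.24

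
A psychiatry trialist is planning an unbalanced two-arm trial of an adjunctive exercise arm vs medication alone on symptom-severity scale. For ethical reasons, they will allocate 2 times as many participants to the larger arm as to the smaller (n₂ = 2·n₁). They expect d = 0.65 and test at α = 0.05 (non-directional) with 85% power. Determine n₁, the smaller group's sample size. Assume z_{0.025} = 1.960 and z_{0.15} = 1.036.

n₁ = 32

With allocation ratio k = n₂/n₁ = 2, Var(x̄₁−x̄₂) = σ²(1/n₁ + 1/(k·n₁)) = σ²·(k+1)/(k·n₁).
So n₁ = (1 + 1/k)·((z_{α/2} + z_β)/d)² = 1.500 × (2.996/0.65)².
n₁ = 1.500 × 21.25 = 31.9.
Round up: n₁ = 32, giving n₂ = 2 × 32 = 64.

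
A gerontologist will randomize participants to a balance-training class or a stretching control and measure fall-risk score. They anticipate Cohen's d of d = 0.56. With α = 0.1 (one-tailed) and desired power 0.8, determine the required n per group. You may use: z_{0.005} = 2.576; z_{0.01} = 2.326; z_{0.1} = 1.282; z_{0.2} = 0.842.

For two independent groups with equal n: n = 2·((z_{α} + z_β) / d)².
z_{α} + z_β = 1.282 + 0.842 = 2.124.
n = 2 × (2.124 / 0.56)² = 2 × 3.793² = 2 × 14.39 = 28.8.
Round up to the next whole participant.

n = 29 per group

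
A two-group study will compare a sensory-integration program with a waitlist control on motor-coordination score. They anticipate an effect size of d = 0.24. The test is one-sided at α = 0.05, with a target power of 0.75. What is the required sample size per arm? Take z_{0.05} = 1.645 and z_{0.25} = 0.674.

For two independent groups with equal n: n = 2·((z_{α} + z_β) / d)².
z_{α} + z_β = 1.645 + 0.674 = 2.319.
n = 2 × (2.319 / 0.24)² = 2 × 9.662² = 2 × 93.36 = 186.7.
Round up to the next whole participant.

n = 187 per group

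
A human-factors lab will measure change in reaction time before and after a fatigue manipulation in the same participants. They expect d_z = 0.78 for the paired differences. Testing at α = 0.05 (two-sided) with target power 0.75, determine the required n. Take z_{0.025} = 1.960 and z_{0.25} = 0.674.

n = 12 pairs

For a paired (one-sample on differences) test: n = ((z_{α/2} + z_β) / d)².
z_{α/2} + z_β = 1.960 + 0.674 = 2.634.
n = (2.634 / 0.78)² = 3.377² = 11.40.
Round up.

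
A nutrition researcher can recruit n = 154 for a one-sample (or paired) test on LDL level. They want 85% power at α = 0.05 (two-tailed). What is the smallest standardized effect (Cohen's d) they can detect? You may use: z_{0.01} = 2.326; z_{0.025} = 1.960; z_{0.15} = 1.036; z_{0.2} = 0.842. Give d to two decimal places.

d_min ≈ 0.24

For a single sample (or paired design) of n = 154: d_min = (z_{α/2} + z_β)/√n.
z-sum = 1.960 + 1.036 = 2.996.
d_min = 2.996 / √154 = 2.996 / 12.410 = 0.241.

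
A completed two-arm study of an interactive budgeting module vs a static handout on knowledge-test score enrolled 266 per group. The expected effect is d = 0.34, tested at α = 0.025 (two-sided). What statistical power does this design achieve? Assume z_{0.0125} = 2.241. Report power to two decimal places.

For two equal groups, power = Φ(d·√(n/2) − z_{α/2}).
d·√(n/2) = 0.34 × √(266/2) = 0.34 × 11.533 = 3.921.
z_β = 3.921 − 2.241 = 1.680.
Power = Φ(1.680) = 0.954.

power ≈ 0.95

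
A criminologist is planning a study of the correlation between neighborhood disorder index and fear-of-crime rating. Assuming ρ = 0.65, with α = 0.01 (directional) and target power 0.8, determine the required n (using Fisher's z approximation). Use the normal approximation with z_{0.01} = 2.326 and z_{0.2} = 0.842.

n = 20

Fisher's z: C = ½·ln((1+r)/(1−r)) = ½·ln(4.7143) = 0.7753.
n = ((z_{α} + z_β)/C)² + 3.
(2.326 + 0.842) / 0.7753 = 3.168 / 0.7753 = 4.086.
n = 4.086² + 3 = 16.70 + 3 = 19.7.
Round up.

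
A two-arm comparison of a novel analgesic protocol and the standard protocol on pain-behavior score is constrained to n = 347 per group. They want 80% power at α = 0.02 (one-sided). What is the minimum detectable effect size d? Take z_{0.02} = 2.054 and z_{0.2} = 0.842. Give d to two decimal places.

d_min ≈ 0.22

For two independent groups of n = 347 each: d_min = (z_{α} + z_β)·√(2/n).
z-sum = 2.054 + 0.842 = 2.896.
d_min = 2.896 × √(2/347) = 2.896 × 0.0759 = 0.220.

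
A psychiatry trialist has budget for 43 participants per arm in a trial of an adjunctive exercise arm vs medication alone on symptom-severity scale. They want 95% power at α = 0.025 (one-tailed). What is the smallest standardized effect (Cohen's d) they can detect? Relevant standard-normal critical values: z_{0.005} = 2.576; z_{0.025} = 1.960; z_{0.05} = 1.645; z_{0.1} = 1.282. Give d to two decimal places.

For two independent groups of n = 43 each: d_min = (z_{α} + z_β)·√(2/n).
z-sum = 1.960 + 1.645 = 3.605.
d_min = 3.605 × √(2/43) = 3.605 × 0.2157 = 0.777.

d_min ≈ 0.78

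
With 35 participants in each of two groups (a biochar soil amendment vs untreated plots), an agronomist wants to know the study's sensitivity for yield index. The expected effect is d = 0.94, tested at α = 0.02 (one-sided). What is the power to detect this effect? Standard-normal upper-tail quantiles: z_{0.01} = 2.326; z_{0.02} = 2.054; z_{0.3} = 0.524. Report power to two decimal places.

For two equal groups, power = Φ(d·√(n/2) − z_{α}).
d·√(n/2) = 0.94 × √(35/2) = 0.94 × 4.183 = 3.932.
z_β = 3.932 − 2.054 = 1.878.
Power = Φ(1.878) = 0.970.

power ≈ 0.97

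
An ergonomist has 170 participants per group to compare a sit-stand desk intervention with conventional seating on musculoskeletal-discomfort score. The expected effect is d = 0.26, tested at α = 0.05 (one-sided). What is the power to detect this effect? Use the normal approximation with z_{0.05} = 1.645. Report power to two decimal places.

For two equal groups, power = Φ(d·√(n/2) − z_{α}).
d·√(n/2) = 0.26 × √(170/2) = 0.26 × 9.220 = 2.397.
z_β = 2.397 − 1.645 = 0.752.
Power = Φ(0.752) = 0.774.

power ≈ 0.77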